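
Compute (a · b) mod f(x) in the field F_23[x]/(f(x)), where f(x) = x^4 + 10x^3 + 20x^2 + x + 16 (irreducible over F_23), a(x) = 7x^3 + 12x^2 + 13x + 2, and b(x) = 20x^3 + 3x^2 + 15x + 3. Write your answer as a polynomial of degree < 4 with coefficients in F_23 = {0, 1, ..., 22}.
a · b ≡ 9x^3 + 4x^2 + 10x + 15 (mod f(x))

Multiply in F_23[x]: a(x)·b(x) = (7x^3 + 12x^2 + 13x + 2)·(20x^3 + 3x^2 + 15x + 3) = 2x^6 + 8x^5 + 10x^4 + 4x^3 + 7x^2 + 6. This has degree ≥ 4, so divide by f(x) over F_23: 2x^6 + 8x^5 + 10x^4 + 4x^3 + 7x^2 + 6 = (2x^2 + 11x + 21)·(x^4 + 10x^3 + 20x^2 + x + 16) + (9x^3 + 4x^2 + 10x + 15). Hence a·b ≡ 9x^3 + 4x^2 + 10x + 15 (mod f). (F_23[x]/(f) is a field with 23^4 = 279841 elements since f is irreducible of degree 4.)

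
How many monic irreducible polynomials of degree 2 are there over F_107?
There are 5671 monic irreducible polynomials of degree 2 over F_107

Each element of F_{107^2} that lies in no proper subfield is a root of exactly one monic irreducible of degree 2 over F_107, and each such polynomial has 2 distinct roots in F_{107^2}. By Möbius inversion the count is N_107(2) = (1/2) Σ_{d|2} μ(2/d) · 107^d = (1/2)(μ(2)·107^1 + μ(1)·107^2) = 11342/2 = 5671.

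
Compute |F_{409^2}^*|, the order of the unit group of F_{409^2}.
|F_{409^2}^*| = 167280

F_{409^2} has 409^2 = 167281 elements; its multiplicative group consists of all nonzero elements, so |F_{409^2}^*| = 167281 - 1 = 167280. (It is cyclic since any finite subgroup of the multiplicative group of a field is cyclic.)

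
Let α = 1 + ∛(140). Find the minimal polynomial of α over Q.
m_α(x) = x^3 - 3x^2 + 3x - 141

Set β = α - 1 = ∛(140), so β^3 = 140. Then (α - 1)^3 - 140 = 0, i.e. α is a root of g(x) = (x - 1)^3 - 140 = x^3 - 3x^2 + 3x - 141. Since g(x) = h(x - 1) where h(x) = x^3 - 140, and h is irreducible over Q (because 140 is not a perfect cube, so h has no rational root, and a monic cubic with no rational root is irreducible), g is also irreducible (irreducibility is preserved under the substitution x → x - 1). Hence m_α(x) = x^3 - 3x^2 + 3x - 141.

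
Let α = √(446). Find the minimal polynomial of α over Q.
m_α(x) = x^2 - 446

α satisfies α^2 - 446 = 0, so x^2 - 446 annihilates α. Since d = 446 is squarefree and ≠ 1, it is not a perfect square in Q, so x^2 - 446 has no rational root and is therefore irreducible over Q (a degree-2 polynomial over a field is irreducible iff it has no root). Hence m_α(x) = x^2 - 446.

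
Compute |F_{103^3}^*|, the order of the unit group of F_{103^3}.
|F_{103^3}^*| = 1092726

F_{103^3} has 103^3 = 1092727 elements; its multiplicative group consists of all nonzero elements, so |F_{103^3}^*| = 1092727 - 1 = 1092726. (It is cyclic since any finite subgroup of the multiplicative group of a field is cyclic.)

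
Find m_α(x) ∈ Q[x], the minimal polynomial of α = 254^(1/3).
m_α(x) = x^3 - 254

α satisfies α^3 = 254, so x^3 - 254 annihilates α. By the rational root test, a rational root p/q (in lowest terms) of x^3 - 254 would satisfy p^3 = 254 q^3, forcing q = 1 and p^3 = 254; but 254 is not a perfect cube, contradiction. A monic cubic over Q with no rational root is irreducible (any nontrivial factorization would include a linear factor). Hence x^3 - 254 is the minimal polynomial of α, and in particular [Q(α):Q] = 3.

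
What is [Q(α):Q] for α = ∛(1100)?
[Q(α):Q] = 3

The minimal polynomial of α is x^3 - 1100, irreducible over Q since 1100 is not a perfect cube (so x^3 - 1100 has no rational root). Hence [Q(α):Q] = deg(m_α) = 3.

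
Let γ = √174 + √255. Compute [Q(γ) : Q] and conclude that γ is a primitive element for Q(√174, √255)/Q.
[Q(γ) : Q] = 4 (equivalently, Q(γ) = Q(√174, √255))

Obviously Q(γ) ⊆ Q(√174, √255), and [Q(√174, √255):Q] = 4 (since 174, 255 are distinct squarefree integers > 1 with 44370 not a perfect square). To show equality we compute the minimal polynomial of γ. From γ = √174 + √255: γ^2 = 174 + 2√(44370) + 255 = 429 + 2√(44370), so γ^2 - 429 = 2√(44370); squaring, (γ^2 - 429)^2 = 4·44370, i.e. γ^4 - 858γ^2 + 184041 - 177480 = 0, i.e. γ^4 - 858γ^2 + 6561 = 0. So γ is a root of x^4 - 858x^2 + 6561. This polynomial is irreducible over Q: it has no rational root (each ±√174 ± √255 is irrational), and any factorization into two quadratics over Q would force √(44370) ∈ Q (pairing opposite roots) or √174, √255 ∈ Q (other pairings), all impossible. Hence [Q(γ):Q] = 4 = [Q(√174, √255):Q], so Q(γ) = Q(√174, √255).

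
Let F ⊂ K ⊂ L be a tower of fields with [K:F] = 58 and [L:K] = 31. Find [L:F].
[L:F] = 1798

The tower law says that for any tower of field extensions F ⊂ K ⊂ L with finite degrees, [L:F] = [L:K] · [K:F]. Here this gives [L:F] = 31 · 58 = 1798.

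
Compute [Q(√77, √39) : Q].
[Q(√77, √39) : Q] = 4

[Q(√77):Q] = 2 (min poly x^2 - 77, irreducible since 77 is squarefree > 1). For the top step, suppose √39 ∈ Q(√77), say √39 = c + d√77 with c, d ∈ Q. Squaring: 39 = c^2 + 77d^2 + 2cd√77. Since √77 ∉ Q this forces 2cd = 0. If d = 0 then √39 = c ∈ Q, contradicting 39 squarefree > 1. If c = 0 then 39 = 77d^2, so 77·39 = (77d)^2 is a perfect square in Q — but 77·39 = 3003 is not a perfect square (since 77 and 39 are distinct squarefree integers). Contradiction. Hence √39 ∉ Q(√77), so x^2 - 39 stays irreducible over Q(√77) and [Q(√77, √39) : Q(√77)] = 2. By the tower law, [Q(√77, √39) : Q] = 2 · 2 = 4.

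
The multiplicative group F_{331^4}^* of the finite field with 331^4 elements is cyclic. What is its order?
|F_{331^4}^*| = 12003612720

F_{331^4} has 331^4 = 12003612721 elements; its multiplicative group consists of all nonzero elements, so |F_{331^4}^*| = 12003612721 - 1 = 12003612720. (It is cyclic since any finite subgroup of the multiplicative group of a field is cyclic.)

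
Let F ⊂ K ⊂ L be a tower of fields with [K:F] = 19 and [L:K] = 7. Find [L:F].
[L:F] = 133

The tower law says that for any tower of field extensions F ⊂ K ⊂ L with finite degrees, [L:F] = [L:K] · [K:F]. Here this gives [L:F] = 7 · 19 = 133.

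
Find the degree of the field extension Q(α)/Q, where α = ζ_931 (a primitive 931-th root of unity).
[Q(α):Q] = 756

The minimal polynomial of ζ_931 over Q is the 931-th cyclotomic polynomial Φ_931(x), which is irreducible over Q and has degree φ(931) = 756. Hence [Q(α):Q] = φ(931) = 756.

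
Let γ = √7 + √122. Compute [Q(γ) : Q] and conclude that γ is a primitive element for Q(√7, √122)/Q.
[Q(γ) : Q] = 4 (equivalently, Q(γ) = Q(√7, √122))

Obviously Q(γ) ⊆ Q(√7, √122), and [Q(√7, √122):Q] = 4 (since 7, 122 are distinct squarefree integers > 1 with 854 not a perfect square). To show equality we compute the minimal polynomial of γ. From γ = √7 + √122: γ^2 = 7 + 2√(854) + 122 = 129 + 2√(854), so γ^2 - 129 = 2√(854); squaring, (γ^2 - 129)^2 = 4·854, i.e. γ^4 - 258γ^2 + 16641 - 3416 = 0, i.e. γ^4 - 258γ^2 + 13225 = 0. So γ is a root of x^4 - 258x^2 + 13225. This polynomial is irreducible over Q: it has no rational root (each ±√7 ± √122 is irrational), and any factorization into two quadratics over Q would force √(854) ∈ Q (pairing opposite roots) or √7, √122 ∈ Q (other pairings), all impossible. Hence [Q(γ):Q] = 4 = [Q(√7, √122):Q], so Q(γ) = Q(√7, √122).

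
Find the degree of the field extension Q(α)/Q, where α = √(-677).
[Q(α):Q] = 2

[Q(α):Q] equals the degree of the minimal polynomial of α. Here α^2 = -677 and x^2 + 677 is irreducible (d = -677 is squarefree, ≠ 1, hence not a square), so deg(m_α) = 2. Thus [Q(α):Q] = 2.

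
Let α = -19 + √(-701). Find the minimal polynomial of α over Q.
m_α(x) = x^2 + 38x + 1062

From α + 19 = √(-701), squaring gives (α + 19)^2 = -701, i.e. α^2 + 38α + 361 = -701, so α^2 + 38α + 1062 = 0. The discriminant of x^2 + 38x + 1062 is (38)^2 - 4·(1062) = 1444 - 4248 = -2804, and 4·(-701) is not a perfect square in Q since -701 is squarefree and ≠ 1. Hence x^2 + 38x + 1062 is irreducible over Q and is the minimal polynomial of α.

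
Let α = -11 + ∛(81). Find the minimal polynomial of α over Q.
m_α(x) = x^3 + 33x^2 + 363x + 1250

Set β = α + 11 = ∛(81), so β^3 = 81. Then (α + 11)^3 - 81 = 0, i.e. α is a root of g(x) = (x + 11)^3 - 81 = x^3 + 33x^2 + 363x + 1250. Since g(x) = h(x + 11) where h(x) = x^3 - 81, and h is irreducible over Q (because 81 is not a perfect cube, so h has no rational root, and a monic cubic with no rational root is irreducible), g is also irreducible (irreducibility is preserved under the substitution x → x + 11). Hence m_α(x) = x^3 + 33x^2 + 363x + 1250.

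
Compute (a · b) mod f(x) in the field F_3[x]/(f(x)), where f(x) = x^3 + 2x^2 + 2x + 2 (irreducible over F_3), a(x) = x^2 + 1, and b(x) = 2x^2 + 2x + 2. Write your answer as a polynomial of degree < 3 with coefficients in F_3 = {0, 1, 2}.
a · b ≡ x^2 + 2x (mod f(x))

Multiply in F_3[x]: a(x)·b(x) = (x^2 + 1)·(2x^2 + 2x + 2) = 2x^4 + 2x^3 + x^2 + 2x + 2. This has degree ≥ 3, so divide by f(x) over F_3: 2x^4 + 2x^3 + x^2 + 2x + 2 = (2x + 1)·(x^3 + 2x^2 + 2x + 2) + (x^2 + 2x). Hence a·b ≡ x^2 + 2x (mod f). (F_3[x]/(f) is a field with 3^3 = 27 elements since f is irreducible of degree 3.)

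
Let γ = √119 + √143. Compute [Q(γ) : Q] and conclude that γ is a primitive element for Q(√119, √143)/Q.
[Q(γ) : Q] = 4 (equivalently, Q(γ) = Q(√119, √143))

Obviously Q(γ) ⊆ Q(√119, √143), and [Q(√119, √143):Q] = 4 (since 119, 143 are distinct squarefree integers > 1 with 17017 not a perfect square). To show equality we compute the minimal polynomial of γ. From γ = √119 + √143: γ^2 = 119 + 2√(17017) + 143 = 262 + 2√(17017), so γ^2 - 262 = 2√(17017); squaring, (γ^2 - 262)^2 = 4·17017, i.e. γ^4 - 524γ^2 + 68644 - 68068 = 0, i.e. γ^4 - 524γ^2 + 576 = 0. So γ is a root of x^4 - 524x^2 + 576. This polynomial is irreducible over Q: it has no rational root (each ±√119 ± √143 is irrational), and any factorization into two quadratics over Q would force √(17017) ∈ Q (pairing opposite roots) or √119, √143 ∈ Q (other pairings), all impossible. Hence [Q(γ):Q] = 4 = [Q(√119, √143):Q], so Q(γ) = Q(√119, √143).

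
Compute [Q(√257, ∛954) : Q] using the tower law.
[Q(√257, ∛954) : Q] = 6

Let L = Q(√257, ∛954). Since Q(√257) ⊂ L and [Q(√257):Q] = 2, the tower law gives 2 | [L:Q]. Likewise Q(∛954) ⊂ L with [Q(∛954):Q] = 3 (because 954 is not a perfect cube), so 3 | [L:Q]. As gcd(2,3) = 1, [L:Q] is divisible by 6. Conversely L is generated over Q by √257 and ∛954, so [L:Q] ≤ 2·3 = 6. Therefore [Q(√257, ∛954) : Q] = 6.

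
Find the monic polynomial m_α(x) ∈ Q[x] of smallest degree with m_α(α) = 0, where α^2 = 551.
m_α(x) = x^2 - 551

α satisfies α^2 - 551 = 0, so x^2 - 551 annihilates α. Since d = 551 is squarefree and ≠ 1, it is not a perfect square in Q, so x^2 - 551 has no rational root and is therefore irreducible over Q (a degree-2 polynomial over a field is irreducible iff it has no root). Hence m_α(x) = x^2 - 551.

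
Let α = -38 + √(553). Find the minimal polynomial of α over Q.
m_α(x) = x^2 + 76x + 891

From α + 38 = √(553), squaring gives (α + 38)^2 = 553, i.e. α^2 + 76α + 1444 = 553, so α^2 + 76α + 891 = 0. The discriminant of x^2 + 76x + 891 is (76)^2 - 4·(891) = 5776 - 3564 = 2212, and 4·(553) is not a perfect square in Q since 553 is squarefree and ≠ 1. Hence x^2 + 76x + 891 is irreducible over Q and is the minimal polynomial of α.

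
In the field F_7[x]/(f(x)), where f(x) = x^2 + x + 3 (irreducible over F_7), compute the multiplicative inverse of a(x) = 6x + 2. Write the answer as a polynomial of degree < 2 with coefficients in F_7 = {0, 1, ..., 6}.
a(x)^(-1) ≡ 4x + 5 (mod f(x))

Since f is irreducible over F_7, F_7[x]/(f) is a field and a(x) ≠ 0 has an inverse. Apply the extended Euclidean algorithm to f(x) and a(x) in F_7[x]: f(x) = (6x + 4)·a(x) + (2). The last nonzero remainder is the constant 2 = gcd(f, a) in F_7. Back-substituting through the division chain expresses 2 = s(x)·a(x) + t(x)·f(x) with s(x) ≡ x + 3 (mod f), so (x + 3)·a(x) ≡ 2 (mod f). Multiplying by 2^(-1) ≡ 4 in F_7 gives a(x)^(-1) ≡ 4·(x + 3) ≡ 4x + 5 (mod f). Check: (6x + 2)·(4x + 5) = 3x^2 + 3x + 3 ≡ 1 (mod x^2 + x + 3).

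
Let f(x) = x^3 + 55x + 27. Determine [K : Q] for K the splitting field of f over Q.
[K : Q] = 6

By the rational root test, any rational root of the monic integer polynomial f(x) = x^3 + 55x + 27 must be an integer dividing the constant term 27, i.e. one of ±{1, 3, 9, 27}. Evaluating: f(1) = 83, f(-1) = -29, f(3) = 219, f(-3) = -165, f(9) = 1251, f(-9) = -1197, f(27) = 21195, f(-27) = -21141; none is 0, so f has no rational root and is therefore irreducible over Q (a cubic with no linear factor over a field is irreducible). For an irreducible cubic, the Galois group is A_3 or S_3 according as the discriminant disc(f) = -4a^3 - 27b^2 = -4·(55)^3 - 27·(27)^2 = -685183 is or is not a square in Q. Here disc(f) = -685183 is not a perfect square in Q, so the Galois group of f over Q is not contained in A_3 and must be all of S_3. The splitting field has degree |S_3| = 6 over Q, so [K : Q] = 6.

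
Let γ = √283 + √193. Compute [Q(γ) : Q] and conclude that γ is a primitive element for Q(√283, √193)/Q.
[Q(γ) : Q] = 4 (equivalently, Q(γ) = Q(√283, √193))

Obviously Q(γ) ⊆ Q(√283, √193), and [Q(√283, √193):Q] = 4 (since 283, 193 are distinct squarefree integers > 1 with 54619 not a perfect square). To show equality we compute the minimal polynomial of γ. From γ = √283 + √193: γ^2 = 283 + 2√(54619) + 193 = 476 + 2√(54619), so γ^2 - 476 = 2√(54619); squaring, (γ^2 - 476)^2 = 4·54619, i.e. γ^4 - 952γ^2 + 226576 - 218476 = 0, i.e. γ^4 - 952γ^2 + 8100 = 0. So γ is a root of x^4 - 952x^2 + 8100. This polynomial is irreducible over Q: it has no rational root (each ±√283 ± √193 is irrational), and any factorization into two quadratics over Q would force √(54619) ∈ Q (pairing opposite roots) or √283, √193 ∈ Q (other pairings), all impossible. Hence [Q(γ):Q] = 4 = [Q(√283, √193):Q], so Q(γ) = Q(√283, √193).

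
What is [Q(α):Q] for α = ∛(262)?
[Q(α):Q] = 3

The minimal polynomial of α is x^3 - 262, irreducible over Q since 262 is not a perfect cube (so x^3 - 262 has no rational root). Hence [Q(α):Q] = deg(m_α) = 3.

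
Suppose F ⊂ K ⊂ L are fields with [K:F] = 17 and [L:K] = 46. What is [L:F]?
[L:F] = 782

The tower law says that for any tower of field extensions F ⊂ K ⊂ L with finite degrees, [L:F] = [L:K] · [K:F]. Here this gives [L:F] = 46 · 17 = 782.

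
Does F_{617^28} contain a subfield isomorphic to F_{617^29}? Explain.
No: F_{617^29} is not a subfield of F_{617^28}

F_{p^m} embeds in F_{p^n} iff m | n. Here 29 ∤ 28 (since 28 = 0·29 + 28 with remainder 28 ≠ 0), so F_{617^29} is not a subfield of F_{617^28}. Equivalently: if it were, the tower law would give 29 = [F_{617^29}:F_617] dividing [F_{617^28}:F_617] = 28, contradiction.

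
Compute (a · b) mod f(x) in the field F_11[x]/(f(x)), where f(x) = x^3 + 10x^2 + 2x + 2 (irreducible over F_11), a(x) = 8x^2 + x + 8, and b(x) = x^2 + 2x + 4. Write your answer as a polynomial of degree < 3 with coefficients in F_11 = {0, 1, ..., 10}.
a · b ≡ 7x^2 + 9x + 4 (mod f(x))

Multiply in F_11[x]: a(x)·b(x) = (8x^2 + x + 8)·(x^2 + 2x + 4) = 8x^4 + 6x^3 + 9x^2 + 9x + 10. This has degree ≥ 3, so divide by f(x) over F_11: 8x^4 + 6x^3 + 9x^2 + 9x + 10 = (8x + 3)·(x^3 + 10x^2 + 2x + 2) + (7x^2 + 9x + 4). Hence a·b ≡ 7x^2 + 9x + 4 (mod f). (F_11[x]/(f) is a field with 11^3 = 1331 elements since f is irreducible of degree 3.)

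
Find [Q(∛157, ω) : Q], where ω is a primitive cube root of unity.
[Q(∛157, ω) : Q] = 6

[Q(∛157):Q] = 3 (min poly x^3 - 157, irreducible since 157 is not a perfect cube). [Q(ω):Q] = 2 (min poly x^2 + x + 1). Since Q(∛157) ⊂ R and ω ∉ R, we have ω ∉ Q(∛157), so x^2 + x + 1 remains irreducible over Q(∛157) and [Q(∛157, ω) : Q(∛157)] = 2. By the tower law, [Q(∛157, ω) : Q] = 3 · 2 = 6. (In fact Q(∛157, ω) is the splitting field of x^3 - 157 over Q.)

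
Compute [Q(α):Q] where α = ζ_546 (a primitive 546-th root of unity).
[Q(α):Q] = 144

The minimal polynomial of ζ_546 over Q is the 546-th cyclotomic polynomial Φ_546(x), which is irreducible over Q and has degree φ(546) = 144. Hence [Q(α):Q] = φ(546) = 144.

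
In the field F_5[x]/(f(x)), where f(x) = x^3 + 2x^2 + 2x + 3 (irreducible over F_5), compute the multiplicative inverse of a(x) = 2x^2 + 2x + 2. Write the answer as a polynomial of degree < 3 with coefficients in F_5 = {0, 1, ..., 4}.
a(x)^(-1) ≡ x + 1 (mod f(x))

Since f is irreducible over F_5, F_5[x]/(f) is a field and a(x) ≠ 0 has an inverse. Apply the extended Euclidean algorithm to f(x) and a(x) in F_5[x]: f(x) = (3x + 3)·a(x) + (2). The last nonzero remainder is the constant 2 = gcd(f, a) in F_5. Back-substituting through the division chain expresses 2 = s(x)·a(x) + t(x)·f(x) with s(x) ≡ 2x + 2 (mod f), so (2x + 2)·a(x) ≡ 2 (mod f). Multiplying by 2^(-1) ≡ 3 in F_5 gives a(x)^(-1) ≡ 3·(2x + 2) ≡ x + 1 (mod f). Check: (2x^2 + 2x + 2)·(x + 1) = 2x^3 + 4x^2 + 4x + 2 ≡ 1 (mod x^3 + 2x^2 + 2x + 3).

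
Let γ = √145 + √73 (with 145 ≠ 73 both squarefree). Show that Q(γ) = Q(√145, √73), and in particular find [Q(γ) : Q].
[Q(γ) : Q] = 4 (equivalently, Q(γ) = Q(√145, √73))

Obviously Q(γ) ⊆ Q(√145, √73), and [Q(√145, √73):Q] = 4 (since 145, 73 are distinct squarefree integers > 1 with 10585 not a perfect square). To show equality we compute the minimal polynomial of γ. From γ = √145 + √73: γ^2 = 145 + 2√(10585) + 73 = 218 + 2√(10585), so γ^2 - 218 = 2√(10585); squaring, (γ^2 - 218)^2 = 4·10585, i.e. γ^4 - 436γ^2 + 47524 - 42340 = 0, i.e. γ^4 - 436γ^2 + 5184 = 0. So γ is a root of x^4 - 436x^2 + 5184. This polynomial is irreducible over Q: it has no rational root (each ±√145 ± √73 is irrational), and any factorization into two quadratics over Q would force √(10585) ∈ Q (pairing opposite roots) or √145, √73 ∈ Q (other pairings), all impossible. Hence [Q(γ):Q] = 4 = [Q(√145, √73):Q], so Q(γ) = Q(√145, √73).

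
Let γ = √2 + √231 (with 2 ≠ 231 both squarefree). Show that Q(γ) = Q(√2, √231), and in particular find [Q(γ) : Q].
[Q(γ) : Q] = 4 (equivalently, Q(γ) = Q(√2, √231))

Obviously Q(γ) ⊆ Q(√2, √231), and [Q(√2, √231):Q] = 4 (since 2, 231 are distinct squarefree integers > 1 with 462 not a perfect square). To show equality we compute the minimal polynomial of γ. From γ = √2 + √231: γ^2 = 2 + 2√(462) + 231 = 233 + 2√(462), so γ^2 - 233 = 2√(462); squaring, (γ^2 - 233)^2 = 4·462, i.e. γ^4 - 466γ^2 + 54289 - 1848 = 0, i.e. γ^4 - 466γ^2 + 52441 = 0. So γ is a root of x^4 - 466x^2 + 52441. This polynomial is irreducible over Q: it has no rational root (each ±√2 ± √231 is irrational), and any factorization into two quadratics over Q would force √(462) ∈ Q (pairing opposite roots) or √2, √231 ∈ Q (other pairings), all impossible. Hence [Q(γ):Q] = 4 = [Q(√2, √231):Q], so Q(γ) = Q(√2, √231).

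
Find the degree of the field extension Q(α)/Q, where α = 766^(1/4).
[Q(α):Q] = 4

α is a root of x^4 - 766. By Eisenstein's criterion at the prime p = 2 (which divides the constant term 766 but p^2 = 4 does not, since 766 is squarefree), x^4 - 766 is irreducible over Q. Hence [Q(α):Q] = 4.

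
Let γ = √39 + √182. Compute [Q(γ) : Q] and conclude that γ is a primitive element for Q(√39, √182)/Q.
[Q(γ) : Q] = 4 (equivalently, Q(γ) = Q(√39, √182))

Obviously Q(γ) ⊆ Q(√39, √182), and [Q(√39, √182):Q] = 4 (since 39, 182 are distinct squarefree integers > 1 with 7098 not a perfect square). To show equality we compute the minimal polynomial of γ. From γ = √39 + √182: γ^2 = 39 + 2√(7098) + 182 = 221 + 2√(7098), so γ^2 - 221 = 2√(7098); squaring, (γ^2 - 221)^2 = 4·7098, i.e. γ^4 - 442γ^2 + 48841 - 28392 = 0, i.e. γ^4 - 442γ^2 + 20449 = 0. So γ is a root of x^4 - 442x^2 + 20449. This polynomial is irreducible over Q: it has no rational root (each ±√39 ± √182 is irrational), and any factorization into two quadratics over Q would force √(7098) ∈ Q (pairing opposite roots) or √39, √182 ∈ Q (other pairings), all impossible. Hence [Q(γ):Q] = 4 = [Q(√39, √182):Q], so Q(γ) = Q(√39, √182).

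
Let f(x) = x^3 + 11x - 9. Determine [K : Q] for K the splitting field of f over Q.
[K : Q] = 6

By the rational root test, any rational root of the monic integer polynomial f(x) = x^3 + 11x - 9 must be an integer dividing the constant term -9, i.e. one of ±{1, 3, 9}. Evaluating: f(1) = 3, f(-1) = -21, f(3) = 51, f(-3) = -69, f(9) = 819, f(-9) = -837; none is 0, so f has no rational root and is therefore irreducible over Q (a cubic with no linear factor over a field is irreducible). For an irreducible cubic, the Galois group is A_3 or S_3 according as the discriminant disc(f) = -4a^3 - 27b^2 = -4·(11)^3 - 27·(-9)^2 = -7511 is or is not a square in Q. Here disc(f) = -7511 is not a perfect square in Q, so the Galois group of f over Q is not contained in A_3 and must be all of S_3. The splitting field has degree |S_3| = 6 over Q, so [K : Q] = 6.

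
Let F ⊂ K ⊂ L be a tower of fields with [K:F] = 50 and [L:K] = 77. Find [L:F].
[L:F] = 3850

The tower law says that for any tower of field extensions F ⊂ K ⊂ L with finite degrees, [L:F] = [L:K] · [K:F]. Here this gives [L:F] = 77 · 50 = 3850.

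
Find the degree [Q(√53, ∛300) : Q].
[Q(√53, ∛300) : Q] = 6

Let L = Q(√53, ∛300). Since Q(√53) ⊂ L and [Q(√53):Q] = 2, the tower law gives 2 | [L:Q]. Likewise Q(∛300) ⊂ L with [Q(∛300):Q] = 3 (because 300 is not a perfect cube), so 3 | [L:Q]. As gcd(2,3) = 1, [L:Q] is divisible by 6. Conversely L is generated over Q by √53 and ∛300, so [L:Q] ≤ 2·3 = 6. Therefore [Q(√53, ∛300) : Q] = 6.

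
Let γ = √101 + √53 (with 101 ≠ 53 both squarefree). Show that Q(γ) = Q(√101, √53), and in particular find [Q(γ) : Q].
[Q(γ) : Q] = 4 (equivalently, Q(γ) = Q(√101, √53))

Obviously Q(γ) ⊆ Q(√101, √53), and [Q(√101, √53):Q] = 4 (since 101, 53 are distinct squarefree integers > 1 with 5353 not a perfect square). To show equality we compute the minimal polynomial of γ. From γ = √101 + √53: γ^2 = 101 + 2√(5353) + 53 = 154 + 2√(5353), so γ^2 - 154 = 2√(5353); squaring, (γ^2 - 154)^2 = 4·5353, i.e. γ^4 - 308γ^2 + 23716 - 21412 = 0, i.e. γ^4 - 308γ^2 + 2304 = 0. So γ is a root of x^4 - 308x^2 + 2304. This polynomial is irreducible over Q: it has no rational root (each ±√101 ± √53 is irrational), and any factorization into two quadratics over Q would force √(5353) ∈ Q (pairing opposite roots) or √101, √53 ∈ Q (other pairings), all impossible. Hence [Q(γ):Q] = 4 = [Q(√101, √53):Q], so Q(γ) = Q(√101, √53).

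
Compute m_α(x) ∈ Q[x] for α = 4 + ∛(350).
m_α(x) = x^3 - 12x^2 + 48x - 414

Set β = α - 4 = ∛(350), so β^3 = 350. Then (α - 4)^3 - 350 = 0, i.e. α is a root of g(x) = (x - 4)^3 - 350 = x^3 - 12x^2 + 48x - 414. Since g(x) = h(x - 4) where h(x) = x^3 - 350, and h is irreducible over Q (because 350 is not a perfect cube, so h has no rational root, and a monic cubic with no rational root is irreducible), g is also irreducible (irreducibility is preserved under the substitution x → x - 4). Hence m_α(x) = x^3 - 12x^2 + 48x - 414.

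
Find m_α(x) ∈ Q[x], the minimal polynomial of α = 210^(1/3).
m_α(x) = x^3 - 210

α satisfies α^3 = 210, so x^3 - 210 annihilates α. By the rational root test, a rational root p/q (in lowest terms) of x^3 - 210 would satisfy p^3 = 210 q^3, forcing q = 1 and p^3 = 210; but 210 is not a perfect cube, contradiction. A monic cubic over Q with no rational root is irreducible (any nontrivial factorization would include a linear factor). Hence x^3 - 210 is the minimal polynomial of α, and in particular [Q(α):Q] = 3.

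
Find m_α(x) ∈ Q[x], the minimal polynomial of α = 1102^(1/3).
m_α(x) = x^3 - 1102

α satisfies α^3 = 1102, so x^3 - 1102 annihilates α. By the rational root test, a rational root p/q (in lowest terms) of x^3 - 1102 would satisfy p^3 = 1102 q^3, forcing q = 1 and p^3 = 1102; but 1102 is not a perfect cube, contradiction. A monic cubic over Q with no rational root is irreducible (any nontrivial factorization would include a linear factor). Hence x^3 - 1102 is the minimal polynomial of α, and in particular [Q(α):Q] = 3.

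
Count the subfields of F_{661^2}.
F_{661^2} has 2 subfields

The subfields of F_{p^n} are exactly the fields F_{p^d} for d | n (each is the fixed field of the unique index-d subgroup of Gal(F_{p^n}/F_p) ≅ Z/nZ). The divisors of n = 2 are {1, 2}, giving 2 subfields: F_{661^1}, F_{661^2}.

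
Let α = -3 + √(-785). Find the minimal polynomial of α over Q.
m_α(x) = x^2 + 6x + 794

From α + 3 = √(-785), squaring gives (α + 3)^2 = -785, i.e. α^2 + 6α + 9 = -785, so α^2 + 6α + 794 = 0. The discriminant of x^2 + 6x + 794 is (6)^2 - 4·(794) = 36 - 3176 = -3140, and 4·(-785) is not a perfect square in Q since -785 is squarefree and ≠ 1. Hence x^2 + 6x + 794 is irreducible over Q and is the minimal polynomial of α.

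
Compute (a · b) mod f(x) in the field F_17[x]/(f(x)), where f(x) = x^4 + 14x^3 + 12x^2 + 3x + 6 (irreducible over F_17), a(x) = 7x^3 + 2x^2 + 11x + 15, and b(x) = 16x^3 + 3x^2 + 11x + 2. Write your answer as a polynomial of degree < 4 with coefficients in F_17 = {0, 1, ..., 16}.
a · b ≡ 5x^3 + 16x^2 + 4x + 14 (mod f(x))

Multiply in F_17[x]: a(x)·b(x) = (7x^3 + 2x^2 + 11x + 15)·(16x^3 + 3x^2 + 11x + 2) = 10x^6 + 2x^5 + 4x^4 + 3x^3 + 13. This has degree ≥ 4, so divide by f(x) over F_17: 10x^6 + 2x^5 + 4x^4 + 3x^3 + 13 = (10x^2 + 15x + 14)·(x^4 + 14x^3 + 12x^2 + 3x + 6) + (5x^3 + 16x^2 + 4x + 14). Hence a·b ≡ 5x^3 + 16x^2 + 4x + 14 (mod f). (F_17[x]/(f) is a field with 17^4 = 83521 elements since f is irreducible of degree 4.)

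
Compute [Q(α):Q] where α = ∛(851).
[Q(α):Q] = 3

The minimal polynomial of α is x^3 - 851, irreducible over Q since 851 is not a perfect cube (so x^3 - 851 has no rational root). Hence [Q(α):Q] = deg(m_α) = 3.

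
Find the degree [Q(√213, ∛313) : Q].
[Q(√213, ∛313) : Q] = 6

Let L = Q(√213, ∛313). Since Q(√213) ⊂ L and [Q(√213):Q] = 2, the tower law gives 2 | [L:Q]. Likewise Q(∛313) ⊂ L with [Q(∛313):Q] = 3 (because 313 is not a perfect cube), so 3 | [L:Q]. As gcd(2,3) = 1, [L:Q] is divisible by 6. Conversely L is generated over Q by √213 and ∛313, so [L:Q] ≤ 2·3 = 6. Therefore [Q(√213, ∛313) : Q] = 6.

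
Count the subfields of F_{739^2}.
F_{739^2} has 2 subfields

The subfields of F_{p^n} are exactly the fields F_{p^d} for d | n (each is the fixed field of the unique index-d subgroup of Gal(F_{p^n}/F_p) ≅ Z/nZ). The divisors of n = 2 are {1, 2}, giving 2 subfields: F_{739^1}, F_{739^2}.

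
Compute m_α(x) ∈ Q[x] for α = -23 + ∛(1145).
m_α(x) = x^3 + 69x^2 + 1587x + 11022

Set β = α + 23 = ∛(1145), so β^3 = 1145. Then (α + 23)^3 - 1145 = 0, i.e. α is a root of g(x) = (x + 23)^3 - 1145 = x^3 + 69x^2 + 1587x + 11022. Since g(x) = h(x + 23) where h(x) = x^3 - 1145, and h is irreducible over Q (because 1145 is not a perfect cube, so h has no rational root, and a monic cubic with no rational root is irreducible), g is also irreducible (irreducibility is preserved under the substitution x → x + 23). Hence m_α(x) = x^3 + 69x^2 + 1587x + 11022.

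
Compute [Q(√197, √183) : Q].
[Q(√197, √183) : Q] = 4

[Q(√197):Q] = 2 (min poly x^2 - 197, irreducible since 197 is squarefree > 1). For the top step, suppose √183 ∈ Q(√197), say √183 = c + d√197 with c, d ∈ Q. Squaring: 183 = c^2 + 197d^2 + 2cd√197. Since √197 ∉ Q this forces 2cd = 0. If d = 0 then √183 = c ∈ Q, contradicting 183 squarefree > 1. If c = 0 then 183 = 197d^2, so 197·183 = (197d)^2 is a perfect square in Q — but 197·183 = 36051 is not a perfect square (since 197 and 183 are distinct squarefree integers). Contradiction. Hence √183 ∉ Q(√197), so x^2 - 183 stays irreducible over Q(√197) and [Q(√197, √183) : Q(√197)] = 2. By the tower law, [Q(√197, √183) : Q] = 2 · 2 = 4.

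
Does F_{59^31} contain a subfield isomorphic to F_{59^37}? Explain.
No: F_{59^37} is not a subfield of F_{59^31}

F_{p^m} embeds in F_{p^n} iff m | n. Here 37 ∤ 31 (since 31 = 0·37 + 31 with remainder 31 ≠ 0), so F_{59^37} is not a subfield of F_{59^31}. Equivalently: if it were, the tower law would give 37 = [F_{59^37}:F_59] dividing [F_{59^31}:F_59] = 31, contradiction.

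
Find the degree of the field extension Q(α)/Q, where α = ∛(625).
[Q(α):Q] = 3

The minimal polynomial of α is x^3 - 625, irreducible over Q since 625 is not a perfect cube (so x^3 - 625 has no rational root). Hence [Q(α):Q] = deg(m_α) = 3.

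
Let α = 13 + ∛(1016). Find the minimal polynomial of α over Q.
m_α(x) = x^3 - 39x^2 + 507x - 3213

Set β = α - 13 = ∛(1016), so β^3 = 1016. Then (α - 13)^3 - 1016 = 0, i.e. α is a root of g(x) = (x - 13)^3 - 1016 = x^3 - 39x^2 + 507x - 3213. Since g(x) = h(x - 13) where h(x) = x^3 - 1016, and h is irreducible over Q (because 1016 is not a perfect cube, so h has no rational root, and a monic cubic with no rational root is irreducible), g is also irreducible (irreducibility is preserved under the substitution x → x - 13). Hence m_α(x) = x^3 - 39x^2 + 507x - 3213.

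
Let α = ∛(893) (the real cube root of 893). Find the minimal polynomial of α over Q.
m_α(x) = x^3 - 893

α satisfies α^3 = 893, so x^3 - 893 annihilates α. By the rational root test, a rational root p/q (in lowest terms) of x^3 - 893 would satisfy p^3 = 893 q^3, forcing q = 1 and p^3 = 893; but 893 is not a perfect cube, contradiction. A monic cubic over Q with no rational root is irreducible (any nontrivial factorization would include a linear factor). Hence x^3 - 893 is the minimal polynomial of α, and in particular [Q(α):Q] = 3.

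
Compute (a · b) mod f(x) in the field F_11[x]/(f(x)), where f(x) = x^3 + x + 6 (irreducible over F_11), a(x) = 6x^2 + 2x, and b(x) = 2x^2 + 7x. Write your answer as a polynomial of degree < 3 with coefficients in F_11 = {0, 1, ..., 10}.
a · b ≡ 2x^2 + 3x + 10 (mod f(x))

Multiply in F_11[x]: a(x)·b(x) = (6x^2 + 2x)·(2x^2 + 7x) = x^4 + 2x^3 + 3x^2. This has degree ≥ 3, so divide by f(x) over F_11: x^4 + 2x^3 + 3x^2 = (x + 2)·(x^3 + x + 6) + (2x^2 + 3x + 10). Hence a·b ≡ 2x^2 + 3x + 10 (mod f). (F_11[x]/(f) is a field with 11^3 = 1331 elements since f is irreducible of degree 3.)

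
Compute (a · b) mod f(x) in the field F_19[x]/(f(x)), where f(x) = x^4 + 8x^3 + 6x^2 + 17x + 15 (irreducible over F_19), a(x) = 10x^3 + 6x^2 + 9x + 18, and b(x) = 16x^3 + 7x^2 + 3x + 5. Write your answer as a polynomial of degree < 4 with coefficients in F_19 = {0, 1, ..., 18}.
a · b ≡ 10x^3 + 13x^2 + 9x + 6 (mod f(x))

Multiply in F_19[x]: a(x)·b(x) = (10x^3 + 6x^2 + 9x + 18)·(16x^3 + 7x^2 + 3x + 5) = 8x^6 + 14x^5 + 7x^4 + x^3 + 12x^2 + 4x + 14. This has degree ≥ 4, so divide by f(x) over F_19: 8x^6 + 14x^5 + 7x^4 + x^3 + 12x^2 + 4x + 14 = (8x^2 + 7x + 17)·(x^4 + 8x^3 + 6x^2 + 17x + 15) + (10x^3 + 13x^2 + 9x + 6). Hence a·b ≡ 10x^3 + 13x^2 + 9x + 6 (mod f). (F_19[x]/(f) is a field with 19^4 = 130321 elements since f is irreducible of degree 4.)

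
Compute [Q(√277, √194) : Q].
[Q(√277, √194) : Q] = 4

[Q(√277):Q] = 2 (min poly x^2 - 277, irreducible since 277 is squarefree > 1). For the top step, suppose √194 ∈ Q(√277), say √194 = c + d√277 with c, d ∈ Q. Squaring: 194 = c^2 + 277d^2 + 2cd√277. Since √277 ∉ Q this forces 2cd = 0. If d = 0 then √194 = c ∈ Q, contradicting 194 squarefree > 1. If c = 0 then 194 = 277d^2, so 277·194 = (277d)^2 is a perfect square in Q — but 277·194 = 53738 is not a perfect square (since 277 and 194 are distinct squarefree integers). Contradiction. Hence √194 ∉ Q(√277), so x^2 - 194 stays irreducible over Q(√277) and [Q(√277, √194) : Q(√277)] = 2. By the tower law, [Q(√277, √194) : Q] = 2 · 2 = 4.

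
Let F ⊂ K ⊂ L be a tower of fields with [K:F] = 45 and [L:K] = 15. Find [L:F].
[L:F] = 675

The tower law says that for any tower of field extensions F ⊂ K ⊂ L with finite degrees, [L:F] = [L:K] · [K:F]. Here this gives [L:F] = 15 · 45 = 675.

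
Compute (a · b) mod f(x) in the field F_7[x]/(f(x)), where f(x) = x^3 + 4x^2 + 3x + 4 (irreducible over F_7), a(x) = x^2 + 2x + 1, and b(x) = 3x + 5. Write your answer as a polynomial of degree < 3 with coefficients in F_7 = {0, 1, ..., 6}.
a · b ≡ 6x^2 + 4x (mod f(x))

Multiply in F_7[x]: a(x)·b(x) = (x^2 + 2x + 1)·(3x + 5) = 3x^3 + 4x^2 + 6x + 5. This has degree ≥ 3, so divide by f(x) over F_7: 3x^3 + 4x^2 + 6x + 5 = (3)·(x^3 + 4x^2 + 3x + 4) + (6x^2 + 4x). Hence a·b ≡ 6x^2 + 4x (mod f). (F_7[x]/(f) is a field with 7^3 = 343 elements since f is irreducible of degree 3.)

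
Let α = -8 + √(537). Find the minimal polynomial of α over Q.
m_α(x) = x^2 + 16x - 473

From α + 8 = √(537), squaring gives (α + 8)^2 = 537, i.e. α^2 + 16α + 64 = 537, so α^2 + 16α - 473 = 0. The discriminant of x^2 + 16x - 473 is (16)^2 - 4·(-473) = 256 + 1892 = 2148, and 4·(537) is not a perfect square in Q since 537 is squarefree and ≠ 1. Hence x^2 + 16x - 473 is irreducible over Q and is the minimal polynomial of α.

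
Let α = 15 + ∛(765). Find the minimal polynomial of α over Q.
m_α(x) = x^3 - 45x^2 + 675x - 4140

Set β = α - 15 = ∛(765), so β^3 = 765. Then (α - 15)^3 - 765 = 0, i.e. α is a root of g(x) = (x - 15)^3 - 765 = x^3 - 45x^2 + 675x - 4140. Since g(x) = h(x - 15) where h(x) = x^3 - 765, and h is irreducible over Q (because 765 is not a perfect cube, so h has no rational root, and a monic cubic with no rational root is irreducible), g is also irreducible (irreducibility is preserved under the substitution x → x - 15). Hence m_α(x) = x^3 - 45x^2 + 675x - 4140.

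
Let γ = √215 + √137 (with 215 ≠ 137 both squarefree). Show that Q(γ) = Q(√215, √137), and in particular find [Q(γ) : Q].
[Q(γ) : Q] = 4 (equivalently, Q(γ) = Q(√215, √137))

Obviously Q(γ) ⊆ Q(√215, √137), and [Q(√215, √137):Q] = 4 (since 215, 137 are distinct squarefree integers > 1 with 29455 not a perfect square). To show equality we compute the minimal polynomial of γ. From γ = √215 + √137: γ^2 = 215 + 2√(29455) + 137 = 352 + 2√(29455), so γ^2 - 352 = 2√(29455); squaring, (γ^2 - 352)^2 = 4·29455, i.e. γ^4 - 704γ^2 + 123904 - 117820 = 0, i.e. γ^4 - 704γ^2 + 6084 = 0. So γ is a root of x^4 - 704x^2 + 6084. This polynomial is irreducible over Q: it has no rational root (each ±√215 ± √137 is irrational), and any factorization into two quadratics over Q would force √(29455) ∈ Q (pairing opposite roots) or √215, √137 ∈ Q (other pairings), all impossible. Hence [Q(γ):Q] = 4 = [Q(√215, √137):Q], so Q(γ) = Q(√215, √137).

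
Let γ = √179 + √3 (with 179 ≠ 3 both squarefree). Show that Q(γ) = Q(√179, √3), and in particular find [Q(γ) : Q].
[Q(γ) : Q] = 4 (equivalently, Q(γ) = Q(√179, √3))

Obviously Q(γ) ⊆ Q(√179, √3), and [Q(√179, √3):Q] = 4 (since 179, 3 are distinct squarefree integers > 1 with 537 not a perfect square). To show equality we compute the minimal polynomial of γ. From γ = √179 + √3: γ^2 = 179 + 2√(537) + 3 = 182 + 2√(537), so γ^2 - 182 = 2√(537); squaring, (γ^2 - 182)^2 = 4·537, i.e. γ^4 - 364γ^2 + 33124 - 2148 = 0, i.e. γ^4 - 364γ^2 + 30976 = 0. So γ is a root of x^4 - 364x^2 + 30976. This polynomial is irreducible over Q: it has no rational root (each ±√179 ± √3 is irrational), and any factorization into two quadratics over Q would force √(537) ∈ Q (pairing opposite roots) or √179, √3 ∈ Q (other pairings), all impossible. Hence [Q(γ):Q] = 4 = [Q(√179, √3):Q], so Q(γ) = Q(√179, √3).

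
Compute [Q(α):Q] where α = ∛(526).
[Q(α):Q] = 3

The minimal polynomial of α is x^3 - 526, irreducible over Q since 526 is not a perfect cube (so x^3 - 526 has no rational root). Hence [Q(α):Q] = deg(m_α) = 3.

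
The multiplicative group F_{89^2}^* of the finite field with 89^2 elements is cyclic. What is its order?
|F_{89^2}^*| = 7920

F_{89^2} has 89^2 = 7921 elements; its multiplicative group consists of all nonzero elements, so |F_{89^2}^*| = 7921 - 1 = 7920. (It is cyclic since any finite subgroup of the multiplicative group of a field is cyclic.)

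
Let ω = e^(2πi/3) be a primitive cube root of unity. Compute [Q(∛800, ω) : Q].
[Q(∛800, ω) : Q] = 6

[Q(∛800):Q] = 3 (min poly x^3 - 800, irreducible since 800 is not a perfect cube). [Q(ω):Q] = 2 (min poly x^2 + x + 1). Since Q(∛800) ⊂ R and ω ∉ R, we have ω ∉ Q(∛800), so x^2 + x + 1 remains irreducible over Q(∛800) and [Q(∛800, ω) : Q(∛800)] = 2. By the tower law, [Q(∛800, ω) : Q] = 3 · 2 = 6. (In fact Q(∛800, ω) is the splitting field of x^3 - 800 over Q.)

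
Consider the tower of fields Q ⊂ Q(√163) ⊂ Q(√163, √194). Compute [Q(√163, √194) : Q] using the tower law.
[Q(√163, √194) : Q] = 4

[Q(√163):Q] = 2 (min poly x^2 - 163, irreducible since 163 is squarefree > 1). For the top step, suppose √194 ∈ Q(√163), say √194 = c + d√163 with c, d ∈ Q. Squaring: 194 = c^2 + 163d^2 + 2cd√163. Since √163 ∉ Q this forces 2cd = 0. If d = 0 then √194 = c ∈ Q, contradicting 194 squarefree > 1. If c = 0 then 194 = 163d^2, so 163·194 = (163d)^2 is a perfect square in Q — but 163·194 = 31622 is not a perfect square (since 163 and 194 are distinct squarefree integers). Contradiction. Hence √194 ∉ Q(√163), so x^2 - 194 stays irreducible over Q(√163) and [Q(√163, √194) : Q(√163)] = 2. By the tower law, [Q(√163, √194) : Q] = 2 · 2 = 4.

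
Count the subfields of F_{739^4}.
F_{739^4} has 3 subfields

The subfields of F_{p^n} are exactly the fields F_{p^d} for d | n (each is the fixed field of the unique index-d subgroup of Gal(F_{p^n}/F_p) ≅ Z/nZ). The divisors of n = 4 are {1, 2, 4}, giving 3 subfields: F_{739^1}, F_{739^2}, F_{739^4}.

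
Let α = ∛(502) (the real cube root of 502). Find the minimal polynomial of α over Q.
m_α(x) = x^3 - 502

α satisfies α^3 = 502, so x^3 - 502 annihilates α. By the rational root test, a rational root p/q (in lowest terms) of x^3 - 502 would satisfy p^3 = 502 q^3, forcing q = 1 and p^3 = 502; but 502 is not a perfect cube, contradiction. A monic cubic over Q with no rational root is irreducible (any nontrivial factorization would include a linear factor). Hence x^3 - 502 is the minimal polynomial of α, and in particular [Q(α):Q] = 3.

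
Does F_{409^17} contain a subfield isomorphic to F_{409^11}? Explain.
No: F_{409^11} is not a subfield of F_{409^17}

F_{p^m} embeds in F_{p^n} iff m | n. Here 11 ∤ 17 (since 17 = 1·11 + 6 with remainder 6 ≠ 0), so F_{409^11} is not a subfield of F_{409^17}. Equivalently: if it were, the tower law would give 11 = [F_{409^11}:F_409] dividing [F_{409^17}:F_409] = 17, contradiction.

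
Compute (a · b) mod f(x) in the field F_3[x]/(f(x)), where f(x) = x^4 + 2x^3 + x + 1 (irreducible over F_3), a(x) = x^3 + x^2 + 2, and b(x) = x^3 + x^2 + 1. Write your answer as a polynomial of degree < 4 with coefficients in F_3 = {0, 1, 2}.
a · b ≡ 2x^2 + 2x + 1 (mod f(x))

Multiply in F_3[x]: a(x)·b(x) = (x^3 + x^2 + 2)·(x^3 + x^2 + 1) = x^6 + 2x^5 + x^4 + 2. This has degree ≥ 4, so divide by f(x) over F_3: x^6 + 2x^5 + x^4 + 2 = (x^2 + 1)·(x^4 + 2x^3 + x + 1) + (2x^2 + 2x + 1). Hence a·b ≡ 2x^2 + 2x + 1 (mod f). (F_3[x]/(f) is a field with 3^4 = 81 elements since f is irreducible of degree 4.)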